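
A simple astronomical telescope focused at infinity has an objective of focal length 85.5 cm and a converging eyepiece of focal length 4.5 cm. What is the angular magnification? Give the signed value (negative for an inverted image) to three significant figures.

-19.0

M = -f_obj/f_eye = -85.5/(4.5) = -19.000.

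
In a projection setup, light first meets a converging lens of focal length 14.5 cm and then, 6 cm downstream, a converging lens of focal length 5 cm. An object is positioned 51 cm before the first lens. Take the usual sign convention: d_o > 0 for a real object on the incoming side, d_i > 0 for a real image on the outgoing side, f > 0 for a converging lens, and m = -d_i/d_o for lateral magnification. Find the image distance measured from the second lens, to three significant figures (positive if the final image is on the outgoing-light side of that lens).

3.70 cm

Lens 1: 1/d_i1 = 1/f_1 - 1/d_o1 = 1/14.5 - 1/51 = 0.04936 cm^-1, so d_i1 = 20.260 cm.
Since 20.260 cm > 6 cm, the first image lies past the second lens and serves as a virtual object: d_o2 = L - d_i1 = -14.260 cm.
Lens 2: 1/d_i2 = 1/f_2 - 1/d_o2 = 1/5 - 1/(-14.260) = 0.27012 cm^-1, so d_i2 = 3.702 cm.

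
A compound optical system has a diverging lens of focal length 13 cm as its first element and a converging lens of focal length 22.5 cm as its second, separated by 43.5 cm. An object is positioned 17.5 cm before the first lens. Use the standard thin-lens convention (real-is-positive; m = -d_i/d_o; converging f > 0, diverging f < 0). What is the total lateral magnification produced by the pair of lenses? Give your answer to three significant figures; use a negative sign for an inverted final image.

-0.337

Applying the thin-lens equation to the first lens, 1/(-13) = 1/17.5 + 1/d_i1, which gives d_i1 = -7.459 cm.
Its lateral magnification is m_1 = -d_i1/d_o1 = -(-7.459)/17.5 = 0.4262.
With d_i1 < 0 the first image is virtual and lies on the object side; the object distance for lens 2 is d_o2 = 43.5 - (-7.459) = 50.959 cm.
Applying the thin-lens equation again with f_2 = 22.5 cm and d_o2 = 50.959 cm gives d_i2 = 40.289 cm.
m_2 = -(40.289)/(50.959) = -0.7906.
The system's lateral magnification is m_1 m_2 = (0.4262)(-0.7906) = -0.3370.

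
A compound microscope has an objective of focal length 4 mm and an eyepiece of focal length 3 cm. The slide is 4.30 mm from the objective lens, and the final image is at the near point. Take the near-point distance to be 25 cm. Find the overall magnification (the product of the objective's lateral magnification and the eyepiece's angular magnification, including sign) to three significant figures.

-124

Convert to cm: f_obj = 4 mm = 0.4 cm; d_o = 4.30 mm = 0.43 cm.
Objective: 1/d_i = 1/f_obj - 1/d_o = 1/0.4 - 1/0.43 = 0.17442 cm^-1, so d_i = 5.733 cm.
m_obj = -d_i/d_o = -5.733/0.43 = -13.333.
Eyepiece angular magnification (image at near point): M_eye = 1 + D/f_e = 1 + 25/3 = 9.333.
Overall M = m_obj x M_eye = (-13.333)(9.333) = -124.44.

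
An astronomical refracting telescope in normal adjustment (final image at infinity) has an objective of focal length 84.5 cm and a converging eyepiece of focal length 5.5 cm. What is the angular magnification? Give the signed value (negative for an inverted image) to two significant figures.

-15

M = -f_obj/f_eye = -84.5/(5.5) = -15.364.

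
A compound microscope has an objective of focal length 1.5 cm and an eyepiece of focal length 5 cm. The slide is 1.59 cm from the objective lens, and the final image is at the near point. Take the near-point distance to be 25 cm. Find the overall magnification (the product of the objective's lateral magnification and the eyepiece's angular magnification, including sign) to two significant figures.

Objective: 1/d_i = 1/f_obj - 1/d_o = 1/1.5 - 1/1.59 = 0.03774 cm^-1, so d_i = 26.500 cm.
m_obj = -d_i/d_o = -26.500/1.59 = -16.667.
Eyepiece angular magnification (image at near point): M_eye = 1 + D/f_e = 1 + 25/5 = 6.000.
Overall M = m_obj x M_eye = (-16.667)(6.000) = -100.00.

-100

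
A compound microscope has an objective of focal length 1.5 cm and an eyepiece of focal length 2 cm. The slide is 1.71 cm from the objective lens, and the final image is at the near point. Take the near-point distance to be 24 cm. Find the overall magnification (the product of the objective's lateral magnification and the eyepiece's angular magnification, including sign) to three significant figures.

Objective: 1/d_i = 1/f_obj - 1/d_o = 1/1.5 - 1/1.71 = 0.08187 cm^-1, so d_i = 12.214 cm.
m_obj = -d_i/d_o = -12.214/1.71 = -7.143.
Eyepiece angular magnification (image at near point): M_eye = 1 + D/f_e = 1 + 24/2 = 13.000.
Overall M = m_obj x M_eye = (-7.143)(13.000) = -92.86.

-92.9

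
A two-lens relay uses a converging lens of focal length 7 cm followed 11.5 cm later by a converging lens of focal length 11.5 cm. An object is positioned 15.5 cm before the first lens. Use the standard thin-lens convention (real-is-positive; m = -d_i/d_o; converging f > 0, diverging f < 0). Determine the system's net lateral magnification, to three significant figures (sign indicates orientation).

Applying the thin-lens equation to the first lens, 1/7 = 1/15.5 + 1/d_i1, which gives d_i1 = 12.765 cm.
Its lateral magnification is m_1 = -d_i1/d_o1 = -(12.765)/15.5 = -0.8235.
Since 12.765 cm > 11.5 cm, the first image lies past the second lens and serves as a virtual object: d_o2 = L - d_i1 = -1.265 cm.
Applying the thin-lens equation again with f_2 = 11.5 cm and d_o2 = -1.265 cm gives d_i2 = 1.139 cm.
m_2 = -(1.139)/(-1.265) = 0.9009.
The system's lateral magnification is m_1 m_2 = (-0.8235)(0.9009) = -0.7419.

-0.742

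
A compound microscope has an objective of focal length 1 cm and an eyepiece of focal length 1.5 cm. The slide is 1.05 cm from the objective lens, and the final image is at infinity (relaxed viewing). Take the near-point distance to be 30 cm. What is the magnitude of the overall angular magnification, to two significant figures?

Objective: 1/d_i = 1/f_obj - 1/d_o = 1/1 - 1/1.05 = 0.04762 cm^-1, so d_i = 21.000 cm.
m_obj = -d_i/d_o = -21.000/1.05 = -20.000.
Eyepiece angular magnification (image at infinity): M_eye = D/f_e = 30/1.5 = 20.000.
Overall M = m_obj x M_eye = (-20.000)(20.000) = -400.00.
|M| = 400.00.

400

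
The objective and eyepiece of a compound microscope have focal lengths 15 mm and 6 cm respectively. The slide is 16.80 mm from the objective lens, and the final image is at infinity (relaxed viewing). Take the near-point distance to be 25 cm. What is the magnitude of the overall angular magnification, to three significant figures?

34.7

Convert to cm: f_obj = 15 mm = 1.5 cm; d_o = 16.80 mm = 1.68 cm.
Objective: 1/d_i = 1/f_obj - 1/d_o = 1/1.5 - 1/1.68 = 0.07143 cm^-1, so d_i = 14.000 cm.
m_obj = -d_i/d_o = -14.000/1.68 = -8.333.
Eyepiece angular magnification (image at infinity): M_eye = D/f_e = 25/6 = 4.167.
Overall M = m_obj x M_eye = (-8.333)(4.167) = -34.72.
|M| = 34.72.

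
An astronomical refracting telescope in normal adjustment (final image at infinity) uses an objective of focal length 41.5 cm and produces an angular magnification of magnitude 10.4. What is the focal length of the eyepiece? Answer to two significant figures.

|M| = f_obj/f_eye, so f_eye = f_obj/|M| = 41.5/10.4 = 3.990 cm.

4.0 cm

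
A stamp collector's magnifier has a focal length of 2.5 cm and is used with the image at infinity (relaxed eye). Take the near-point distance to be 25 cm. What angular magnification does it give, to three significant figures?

M = D/f = 25/2.5 = 10.000.

10.0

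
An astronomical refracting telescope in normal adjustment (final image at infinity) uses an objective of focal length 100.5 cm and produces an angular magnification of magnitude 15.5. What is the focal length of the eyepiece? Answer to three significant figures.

|M| = f_obj/f_eye, so f_eye = f_obj/|M| = 100.5/15.5 = 6.484 cm.

6.48 cm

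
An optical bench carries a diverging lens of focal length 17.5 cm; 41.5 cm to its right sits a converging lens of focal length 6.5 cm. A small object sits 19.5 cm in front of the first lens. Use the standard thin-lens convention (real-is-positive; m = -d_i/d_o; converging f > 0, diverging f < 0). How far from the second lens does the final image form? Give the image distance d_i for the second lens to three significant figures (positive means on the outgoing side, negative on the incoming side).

First lens: d_i1 = 1/(1/(-17.5) - 1/19.5) = -9.223 cm.
The intermediate image is virtual, 9.223 cm to the left of lens 1, so d_o2 = L - d_i1 = 41.5 - (-9.223) = 50.723 cm.
Second lens: d_i2 = 1/(1/6.5 - 1/(50.723)) = 7.455 cm.

7.46 cm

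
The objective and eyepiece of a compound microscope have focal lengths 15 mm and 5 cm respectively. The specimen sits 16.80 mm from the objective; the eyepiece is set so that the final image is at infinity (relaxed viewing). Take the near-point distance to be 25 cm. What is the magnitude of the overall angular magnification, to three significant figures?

Convert to cm: f_obj = 15 mm = 1.5 cm; d_o = 16.80 mm = 1.68 cm.
Objective: 1/d_i = 1/f_obj - 1/d_o = 1/1.5 - 1/1.68 = 0.07143 cm^-1, so d_i = 14.000 cm.
m_obj = -d_i/d_o = -14.000/1.68 = -8.333.
Eyepiece angular magnification (image at infinity): M_eye = D/f_e = 25/5 = 5.000.
Overall M = m_obj x M_eye = (-8.333)(5.000) = -41.67.
|M| = 41.67.

41.7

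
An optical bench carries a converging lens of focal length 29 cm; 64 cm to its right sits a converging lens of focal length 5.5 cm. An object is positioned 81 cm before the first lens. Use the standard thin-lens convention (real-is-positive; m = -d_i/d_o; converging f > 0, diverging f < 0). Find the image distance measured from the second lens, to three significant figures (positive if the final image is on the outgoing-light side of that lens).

Applying the thin-lens equation to the first lens, 1/29 = 1/81 + 1/d_i1, which gives d_i1 = 45.173 cm.
The intermediate image is 45.173 cm to the right of lens 1, so d_o2 = L - d_i1 = 64 - 45.173 = 18.827 cm.
Applying the thin-lens equation again with f_2 = 5.5 cm and d_o2 = 18.827 cm gives d_i2 = 7.770 cm.

7.77 cm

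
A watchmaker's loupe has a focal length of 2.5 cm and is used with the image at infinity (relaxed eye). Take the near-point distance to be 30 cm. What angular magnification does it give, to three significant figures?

M = D/f = 30/2.5 = 12.000.

12.0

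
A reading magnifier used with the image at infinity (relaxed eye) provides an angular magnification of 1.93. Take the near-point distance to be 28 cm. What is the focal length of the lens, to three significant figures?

14.5 cm

For the image at infinity, M = D/f.
f = D/M = 28/1.93 = 14.508 cm.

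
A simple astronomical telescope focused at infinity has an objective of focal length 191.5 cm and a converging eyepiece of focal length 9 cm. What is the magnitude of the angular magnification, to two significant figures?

|M| = f_obj/|f_eye| = 191.5/9 = 21.278.

21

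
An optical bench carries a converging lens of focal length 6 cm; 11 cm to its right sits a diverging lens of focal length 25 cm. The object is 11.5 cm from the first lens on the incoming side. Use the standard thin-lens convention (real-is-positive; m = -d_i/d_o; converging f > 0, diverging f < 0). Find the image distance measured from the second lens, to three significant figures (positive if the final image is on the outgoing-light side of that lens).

1.65 cm

Lens 1: 1/d_i1 = 1/f_1 - 1/d_o1 = 1/6 - 1/11.5 = 0.07971 cm^-1, so d_i1 = 12.545 cm.
This image would form 12.545 cm past lens 1, i.e. 1.545 cm beyond lens 2, so it is a virtual object for lens 2: d_o2 = 11 - 12.545 = -1.545 cm.
Lens 2: 1/d_i2 = 1/f_2 - 1/d_o2 = 1/(-25) - 1/(-1.545) = 0.60706 cm^-1, so d_i2 = 1.647 cm.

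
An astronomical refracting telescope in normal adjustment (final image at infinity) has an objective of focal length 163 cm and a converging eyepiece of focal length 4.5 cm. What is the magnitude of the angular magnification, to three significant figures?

36.2

|M| = f_obj/|f_eye| = 163/4.5 = 36.222.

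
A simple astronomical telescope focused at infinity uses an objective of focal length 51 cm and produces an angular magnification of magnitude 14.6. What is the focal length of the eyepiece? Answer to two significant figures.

3.5 cm

|M| = f_obj/f_eye, so f_eye = f_obj/|M| = 51/14.6 = 3.493 cm.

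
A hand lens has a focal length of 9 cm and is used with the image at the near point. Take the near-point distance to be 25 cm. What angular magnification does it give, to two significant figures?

3.8

M = 1 + D/f = 1 + 25/9 = 3.778.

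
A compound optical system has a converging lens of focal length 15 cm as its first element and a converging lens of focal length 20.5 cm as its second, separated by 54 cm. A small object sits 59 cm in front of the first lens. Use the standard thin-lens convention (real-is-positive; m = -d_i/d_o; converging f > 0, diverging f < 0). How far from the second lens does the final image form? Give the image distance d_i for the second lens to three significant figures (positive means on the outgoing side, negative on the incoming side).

51.9 cm

Applying the thin-lens equation to the first lens, 1/15 = 1/59 + 1/d_i1, which gives d_i1 = 20.114 cm.
Object distance for lens 2: d_o2 = 54 - 20.114 = 33.886 cm.
Applying the thin-lens equation again with f_2 = 20.5 cm and d_o2 = 33.886 cm gives d_i2 = 51.894 cm.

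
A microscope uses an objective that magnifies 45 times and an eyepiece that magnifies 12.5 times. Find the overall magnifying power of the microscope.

562.5

The overall magnification of a compound microscope is the product of the objective and eyepiece magnifications:
M = M_obj x M_eye = 45 x 12.5 = 562.5.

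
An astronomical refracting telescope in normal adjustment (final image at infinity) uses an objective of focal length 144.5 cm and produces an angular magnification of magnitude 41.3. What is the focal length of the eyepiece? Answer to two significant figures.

3.5 cm

|M| = f_obj/f_eye, so f_eye = f_obj/|M| = 144.5/41.3 = 3.499 cm.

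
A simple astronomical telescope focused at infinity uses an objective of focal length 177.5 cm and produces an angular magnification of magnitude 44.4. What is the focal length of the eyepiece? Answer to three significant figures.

|M| = f_obj/f_eye, so f_eye = f_obj/|M| = 177.5/44.4 = 3.998 cm.

4.00 cm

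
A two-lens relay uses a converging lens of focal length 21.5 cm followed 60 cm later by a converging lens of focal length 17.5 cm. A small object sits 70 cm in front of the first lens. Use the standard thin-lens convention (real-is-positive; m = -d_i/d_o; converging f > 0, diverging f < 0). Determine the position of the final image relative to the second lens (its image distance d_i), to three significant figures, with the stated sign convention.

Lens 1: 1/d_i1 = 1/f_1 - 1/d_o1 = 1/21.5 - 1/70 = 0.03223 cm^-1, so d_i1 = 31.031 cm.
That image sits 28.969 cm in front of the second lens, so d_o2 = 28.969 cm.
Lens 2: 1/d_i2 = 1/f_2 - 1/d_o2 = 1/17.5 - 1/(28.969) = 0.02262 cm^-1, so d_i2 = 44.202 cm.

44.2 cm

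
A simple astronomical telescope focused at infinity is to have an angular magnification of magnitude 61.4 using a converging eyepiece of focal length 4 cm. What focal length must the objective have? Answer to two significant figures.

250 cm

|M| = f_obj/|f_eye|, so f_obj = |M| x |f_eye| = 61.4 x 4 = 245.600 cm.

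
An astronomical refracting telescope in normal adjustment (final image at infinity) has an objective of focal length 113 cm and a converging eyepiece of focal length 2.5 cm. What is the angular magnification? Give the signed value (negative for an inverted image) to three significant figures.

-45.2

M = -f_obj/f_eye = -113/(2.5) = -45.200.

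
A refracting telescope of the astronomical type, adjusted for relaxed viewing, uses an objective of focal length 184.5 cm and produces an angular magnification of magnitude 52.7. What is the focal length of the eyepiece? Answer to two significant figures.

3.5 cm

|M| = f_obj/f_eye, so f_eye = f_obj/|M| = 184.5/52.7 = 3.501 cm.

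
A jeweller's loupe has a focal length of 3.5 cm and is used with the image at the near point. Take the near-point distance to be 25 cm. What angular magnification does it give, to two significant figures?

8.1

M = 1 + D/f = 1 + 25/3.5 = 8.143.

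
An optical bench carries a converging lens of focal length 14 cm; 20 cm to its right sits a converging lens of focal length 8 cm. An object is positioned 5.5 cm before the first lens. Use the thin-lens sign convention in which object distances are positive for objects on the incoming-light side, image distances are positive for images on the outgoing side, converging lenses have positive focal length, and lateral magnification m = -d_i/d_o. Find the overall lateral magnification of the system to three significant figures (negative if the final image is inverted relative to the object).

-0.626

Applying the thin-lens equation to the first lens, 1/14 = 1/5.5 + 1/d_i1, which gives d_i1 = -9.059 cm.
Its lateral magnification is m_1 = -d_i1/d_o1 = -(-9.059)/5.5 = 1.6471.
The intermediate image is virtual, 9.059 cm to the left of lens 1, so d_o2 = L - d_i1 = 20 - (-9.059) = 29.059 cm.
Applying the thin-lens equation again with f_2 = 8 cm and d_o2 = 29.059 cm gives d_i2 = 11.039 cm.
m_2 = -(11.039)/(29.059) = -0.3799.
The system's lateral magnification is m_1 m_2 = (1.6471)(-0.3799) = -0.6257.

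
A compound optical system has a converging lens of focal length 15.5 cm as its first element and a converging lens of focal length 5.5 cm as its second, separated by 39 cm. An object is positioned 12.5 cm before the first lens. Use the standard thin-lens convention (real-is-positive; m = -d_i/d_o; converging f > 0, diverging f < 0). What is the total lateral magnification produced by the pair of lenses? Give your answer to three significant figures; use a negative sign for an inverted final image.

-0.290

Applying the thin-lens equation to the first lens, 1/15.5 = 1/12.5 + 1/d_i1, which gives d_i1 = -64.583 cm.
Its lateral magnification is m_1 = -d_i1/d_o1 = -(-64.583)/12.5 = 5.1667.
With d_i1 < 0 the first image is virtual and lies on the object side; the object distance for lens 2 is d_o2 = 39 - (-64.583) = 103.583 cm.
Applying the thin-lens equation again with f_2 = 5.5 cm and d_o2 = 103.583 cm gives d_i2 = 5.808 cm.
m_2 = -(5.808)/(103.583) = -0.0561.
The system's lateral magnification is m_1 m_2 = (5.1667)(-0.0561) = -0.2897.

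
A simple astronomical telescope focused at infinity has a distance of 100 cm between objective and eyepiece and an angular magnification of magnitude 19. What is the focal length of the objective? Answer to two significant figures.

95 cm

In normal adjustment the tube length equals f_obj + f_eye and |M| = f_obj/f_eye.
So f_obj = 19 f_eye and 19 f_eye + f_eye = 100 cm, giving f_eye = 100/20 = 5.000 cm and f_obj = 95.000 cm.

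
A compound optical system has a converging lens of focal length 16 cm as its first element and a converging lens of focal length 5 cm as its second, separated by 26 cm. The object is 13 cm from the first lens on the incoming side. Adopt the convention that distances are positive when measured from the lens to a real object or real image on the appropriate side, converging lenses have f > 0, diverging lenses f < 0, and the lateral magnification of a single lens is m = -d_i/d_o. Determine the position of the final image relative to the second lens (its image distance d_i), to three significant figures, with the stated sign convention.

Lens 1: 1/d_i1 = 1/f_1 - 1/d_o1 = 1/16 - 1/13 = -0.01442 cm^-1, so d_i1 = -69.333 cm.
With d_i1 < 0 the first image is virtual and lies on the object side; the object distance for lens 2 is d_o2 = 26 - (-69.333) = 95.333 cm.
Lens 2: 1/d_i2 = 1/f_2 - 1/d_o2 = 1/5 - 1/(95.333) = 0.18951 cm^-1, so d_i2 = 5.277 cm.

5.28 cm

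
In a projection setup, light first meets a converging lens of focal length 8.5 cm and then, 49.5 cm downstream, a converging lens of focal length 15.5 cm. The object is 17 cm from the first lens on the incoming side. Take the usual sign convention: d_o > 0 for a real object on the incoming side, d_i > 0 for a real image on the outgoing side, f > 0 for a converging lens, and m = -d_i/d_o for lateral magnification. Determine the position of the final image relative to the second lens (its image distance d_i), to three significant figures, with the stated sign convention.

Applying the thin-lens equation to the first lens, 1/8.5 = 1/17 + 1/d_i1, which gives d_i1 = 17.000 cm.
That image sits 32.500 cm in front of the second lens, so d_o2 = 32.500 cm.
Applying the thin-lens equation again with f_2 = 15.5 cm and d_o2 = 32.500 cm gives d_i2 = 29.632 cm.

29.6 cm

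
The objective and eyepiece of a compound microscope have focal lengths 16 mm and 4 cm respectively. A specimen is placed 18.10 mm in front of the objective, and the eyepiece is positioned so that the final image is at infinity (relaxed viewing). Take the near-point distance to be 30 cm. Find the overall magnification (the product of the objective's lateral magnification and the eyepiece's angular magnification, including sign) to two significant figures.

-57

Convert to cm: f_obj = 16 mm = 1.6 cm; d_o = 18.10 mm = 1.81 cm.
Objective: 1/d_i = 1/f_obj - 1/d_o = 1/1.6 - 1/1.81 = 0.07251 cm^-1, so d_i = 13.790 cm.
m_obj = -d_i/d_o = -13.790/1.81 = -7.619.
Eyepiece angular magnification (image at infinity): M_eye = D/f_e = 30/4 = 7.500.
Overall M = m_obj x M_eye = (-7.619)(7.500) = -57.14.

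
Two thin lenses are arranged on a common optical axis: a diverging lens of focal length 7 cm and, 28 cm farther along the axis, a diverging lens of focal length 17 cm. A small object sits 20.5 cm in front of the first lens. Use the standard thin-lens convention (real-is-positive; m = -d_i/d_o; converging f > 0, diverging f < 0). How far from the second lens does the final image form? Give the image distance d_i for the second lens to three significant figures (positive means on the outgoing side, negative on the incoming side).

First lens: d_i1 = 1/(1/(-7) - 1/20.5) = -5.218 cm.
With d_i1 < 0 the first image is virtual and lies on the object side; the object distance for lens 2 is d_o2 = 28 - (-5.218) = 33.218 cm.
Second lens: d_i2 = 1/(1/(-17) - 1/(33.218)) = -11.245 cm.

-11.2 cm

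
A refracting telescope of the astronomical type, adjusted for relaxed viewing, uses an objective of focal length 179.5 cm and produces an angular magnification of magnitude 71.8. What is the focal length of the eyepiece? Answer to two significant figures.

|M| = f_obj/f_eye, so f_eye = f_obj/|M| = 179.5/71.8 = 2.500 cm.

2.5 cm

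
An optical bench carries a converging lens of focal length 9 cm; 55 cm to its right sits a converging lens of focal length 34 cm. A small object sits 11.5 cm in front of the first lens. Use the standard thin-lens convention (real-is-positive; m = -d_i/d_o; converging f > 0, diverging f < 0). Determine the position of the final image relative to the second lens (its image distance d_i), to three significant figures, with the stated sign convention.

First lens: d_i1 = 1/(1/9 - 1/11.5) = 41.400 cm.
Object distance for lens 2: d_o2 = 55 - 41.400 = 13.600 cm.
Second lens: d_i2 = 1/(1/34 - 1/(13.600)) = -22.667 cm.

-22.7 cm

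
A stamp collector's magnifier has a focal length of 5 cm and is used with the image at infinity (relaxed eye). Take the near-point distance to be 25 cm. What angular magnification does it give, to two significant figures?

5.0

M = D/f = 25/5 = 5.000.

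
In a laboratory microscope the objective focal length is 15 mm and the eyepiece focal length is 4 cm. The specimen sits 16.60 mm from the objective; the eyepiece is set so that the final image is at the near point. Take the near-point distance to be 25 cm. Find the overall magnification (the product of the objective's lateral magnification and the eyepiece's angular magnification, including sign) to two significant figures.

-68

Convert to cm: f_obj = 15 mm = 1.5 cm; d_o = 16.60 mm = 1.66 cm.
Objective: 1/d_i = 1/f_obj - 1/d_o = 1/1.5 - 1/1.66 = 0.06426 cm^-1, so d_i = 15.563 cm.
m_obj = -d_i/d_o = -15.563/1.66 = -9.375.
Eyepiece angular magnification (image at near point): M_eye = 1 + D/f_e = 1 + 25/4 = 7.250.
Overall M = m_obj x M_eye = (-9.375)(7.250) = -67.97.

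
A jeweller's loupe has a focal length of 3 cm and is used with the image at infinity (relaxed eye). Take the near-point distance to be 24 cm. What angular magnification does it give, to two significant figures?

M = D/f = 24/3 = 8.000.

8.0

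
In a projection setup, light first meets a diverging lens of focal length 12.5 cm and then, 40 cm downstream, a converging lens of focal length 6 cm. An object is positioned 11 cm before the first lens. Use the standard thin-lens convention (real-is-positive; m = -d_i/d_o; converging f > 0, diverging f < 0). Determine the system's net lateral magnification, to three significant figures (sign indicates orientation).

-0.0801

First lens: d_i1 = 1/(1/(-12.5) - 1/11) = -5.851 cm.
m_1 = -(-5.851)/11 = 0.5319.
The intermediate image is virtual, 5.851 cm to the left of lens 1, so d_o2 = L - d_i1 = 40 - (-5.851) = 45.851 cm.
Second lens: d_i2 = 1/(1/6 - 1/(45.851)) = 6.903 cm.
m_2 = -(6.903)/(45.851) = -0.1506.
Total m = m_1 x m_2 = (0.5319)(-0.1506) = -0.0801.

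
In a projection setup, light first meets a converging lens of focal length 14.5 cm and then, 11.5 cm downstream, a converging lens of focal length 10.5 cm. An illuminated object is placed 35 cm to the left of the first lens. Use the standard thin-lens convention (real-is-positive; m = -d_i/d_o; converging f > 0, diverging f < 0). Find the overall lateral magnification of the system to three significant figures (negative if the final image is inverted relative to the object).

First lens: d_i1 = 1/(1/14.5 - 1/35) = 24.756 cm.
m_1 = -(24.756)/35 = -0.7073.
Since 24.756 cm > 11.5 cm, the first image lies past the second lens and serves as a virtual object: d_o2 = L - d_i1 = -13.256 cm.
Second lens: d_i2 = 1/(1/10.5 - 1/(-13.256)) = 5.859 cm.
m_2 = -(5.859)/(-13.256) = 0.4420.
Overall magnification: m = m_1 m_2 = -0.3126.

-0.313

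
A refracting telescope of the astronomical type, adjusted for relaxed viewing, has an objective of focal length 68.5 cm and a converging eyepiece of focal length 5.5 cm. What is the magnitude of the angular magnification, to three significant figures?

12.5

|M| = f_obj/|f_eye| = 68.5/5.5 = 12.455.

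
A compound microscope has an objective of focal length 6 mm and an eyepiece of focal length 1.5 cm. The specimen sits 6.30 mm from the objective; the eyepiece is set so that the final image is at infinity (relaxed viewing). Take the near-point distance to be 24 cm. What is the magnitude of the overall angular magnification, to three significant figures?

320

Convert to cm: f_obj = 6 mm = 0.6 cm; d_o = 6.30 mm = 0.63 cm.
Objective: 1/d_i = 1/f_obj - 1/d_o = 1/0.6 - 1/0.63 = 0.07937 cm^-1, so d_i = 12.600 cm.
m_obj = -d_i/d_o = -12.600/0.63 = -20.000.
Eyepiece angular magnification (image at infinity): M_eye = D/f_e = 24/1.5 = 16.000.
Overall M = m_obj x M_eye = (-20.000)(16.000) = -320.00.
|M| = 320.00.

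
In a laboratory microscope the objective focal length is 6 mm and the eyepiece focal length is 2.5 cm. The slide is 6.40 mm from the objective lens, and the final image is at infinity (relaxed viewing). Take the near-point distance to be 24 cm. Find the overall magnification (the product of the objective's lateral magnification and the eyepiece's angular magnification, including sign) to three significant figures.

Convert to cm: f_obj = 6 mm = 0.6 cm; d_o = 6.40 mm = 0.64 cm.
Objective: 1/d_i = 1/f_obj - 1/d_o = 1/0.6 - 1/0.64 = 0.10417 cm^-1, so d_i = 9.600 cm.
m_obj = -d_i/d_o = -9.600/0.64 = -15.000.
Eyepiece angular magnification (image at infinity): M_eye = D/f_e = 24/2.5 = 9.600.
Overall M = m_obj x M_eye = (-15.000)(9.600) = -144.00.

-144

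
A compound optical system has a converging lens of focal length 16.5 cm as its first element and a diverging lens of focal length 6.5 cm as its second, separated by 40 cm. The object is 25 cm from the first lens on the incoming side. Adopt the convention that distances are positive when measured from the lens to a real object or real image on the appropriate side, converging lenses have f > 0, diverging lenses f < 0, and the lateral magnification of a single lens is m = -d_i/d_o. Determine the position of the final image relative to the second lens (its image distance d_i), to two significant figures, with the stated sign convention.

-27 cm

First lens: d_i1 = 1/(1/16.5 - 1/25) = 48.529 cm.
This image would form 48.529 cm past lens 1, i.e. 8.529 cm beyond lens 2, so it is a virtual object for lens 2: d_o2 = 40 - 48.529 = -8.529 cm.
Second lens: d_i2 = 1/(1/(-6.5) - 1/(-8.529)) = -27.319 cm.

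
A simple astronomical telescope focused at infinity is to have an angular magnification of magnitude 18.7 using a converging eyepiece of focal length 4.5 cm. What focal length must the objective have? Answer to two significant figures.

84 cm

|M| = f_obj/|f_eye|, so f_obj = |M| x |f_eye| = 18.7 x 4.5 = 84.150 cm.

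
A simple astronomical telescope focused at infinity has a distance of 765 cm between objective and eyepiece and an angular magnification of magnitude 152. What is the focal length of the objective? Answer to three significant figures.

760 cm

In normal adjustment the tube length equals f_obj + f_eye and |M| = f_obj/f_eye.
So f_obj = 152 f_eye and 152 f_eye + f_eye = 765 cm, giving f_eye = 765/153 = 5.000 cm and f_obj = 760.000 cm.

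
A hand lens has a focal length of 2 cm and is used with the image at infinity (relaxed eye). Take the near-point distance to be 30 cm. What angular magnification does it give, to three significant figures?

M = D/f = 30/2 = 15.000.

15.0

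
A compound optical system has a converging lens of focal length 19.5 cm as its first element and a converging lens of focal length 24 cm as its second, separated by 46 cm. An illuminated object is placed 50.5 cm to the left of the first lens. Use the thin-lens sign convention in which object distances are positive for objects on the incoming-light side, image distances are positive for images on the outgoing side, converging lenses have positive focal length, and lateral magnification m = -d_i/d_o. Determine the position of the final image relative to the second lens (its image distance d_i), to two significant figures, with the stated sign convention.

-35 cm

Lens 1: 1/d_i1 = 1/f_1 - 1/d_o1 = 1/19.5 - 1/50.5 = 0.03148 cm^-1, so d_i1 = 31.766 cm.
Object distance for lens 2: d_o2 = 46 - 31.766 = 14.234 cm.
Lens 2: 1/d_i2 = 1/f_2 - 1/d_o2 = 1/24 - 1/(14.234) = -0.02859 cm^-1, so d_i2 = -34.979 cm.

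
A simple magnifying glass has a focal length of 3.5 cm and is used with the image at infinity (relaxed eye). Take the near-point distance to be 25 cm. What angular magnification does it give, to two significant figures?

M = D/f = 25/3.5 = 7.143.

7.1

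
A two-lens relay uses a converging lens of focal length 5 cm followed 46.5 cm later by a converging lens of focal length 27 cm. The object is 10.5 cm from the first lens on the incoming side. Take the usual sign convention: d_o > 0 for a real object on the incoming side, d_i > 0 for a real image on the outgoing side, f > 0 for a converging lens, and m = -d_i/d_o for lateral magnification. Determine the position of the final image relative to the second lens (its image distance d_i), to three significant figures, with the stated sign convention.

100 cm

First lens: d_i1 = 1/(1/5 - 1/10.5) = 9.545 cm.
The intermediate image is 9.545 cm to the right of lens 1, so d_o2 = L - d_i1 = 46.5 - 9.545 = 36.955 cm.
Second lens: d_i2 = 1/(1/27 - 1/(36.955)) = 100.233 cm.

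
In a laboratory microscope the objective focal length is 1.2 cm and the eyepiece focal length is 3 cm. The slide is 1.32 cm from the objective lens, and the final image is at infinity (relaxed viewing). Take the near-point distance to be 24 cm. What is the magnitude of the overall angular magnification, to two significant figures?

Objective: 1/d_i = 1/f_obj - 1/d_o = 1/1.2 - 1/1.32 = 0.07576 cm^-1, so d_i = 13.200 cm.
m_obj = -d_i/d_o = -13.200/1.32 = -10.000.
Eyepiece angular magnification (image at infinity): M_eye = D/f_e = 24/3 = 8.000.
Overall M = m_obj x M_eye = (-10.000)(8.000) = -80.00.
|M| = 80.00.

80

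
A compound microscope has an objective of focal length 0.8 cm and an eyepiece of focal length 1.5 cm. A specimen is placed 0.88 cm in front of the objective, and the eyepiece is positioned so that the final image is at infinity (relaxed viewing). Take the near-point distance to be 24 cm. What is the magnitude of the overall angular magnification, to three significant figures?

160

Objective: 1/d_i = 1/f_obj - 1/d_o = 1/0.8 - 1/0.88 = 0.11364 cm^-1, so d_i = 8.800 cm.
m_obj = -d_i/d_o = -8.800/0.88 = -10.000.
Eyepiece angular magnification (image at infinity): M_eye = D/f_e = 24/1.5 = 16.000.
Overall M = m_obj x M_eye = (-10.000)(16.000) = -160.00.
|M| = 160.00.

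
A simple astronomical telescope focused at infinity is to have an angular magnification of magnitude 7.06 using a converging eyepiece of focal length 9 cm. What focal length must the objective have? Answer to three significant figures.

63.5 cm

|M| = f_obj/|f_eye|, so f_obj = |M| x |f_eye| = 7.06 x 9 = 63.540 cm.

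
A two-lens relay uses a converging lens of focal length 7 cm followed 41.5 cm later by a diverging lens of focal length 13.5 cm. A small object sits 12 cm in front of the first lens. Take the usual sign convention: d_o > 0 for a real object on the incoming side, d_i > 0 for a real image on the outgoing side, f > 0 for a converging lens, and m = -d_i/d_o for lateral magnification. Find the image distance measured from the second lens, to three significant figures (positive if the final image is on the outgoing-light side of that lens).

Applying the thin-lens equation to the first lens, 1/7 = 1/12 + 1/d_i1, which gives d_i1 = 16.800 cm.
Object distance for lens 2: d_o2 = 41.5 - 16.800 = 24.700 cm.
Applying the thin-lens equation again with f_2 = -13.5 cm and d_o2 = 24.700 cm gives d_i2 = -8.729 cm.

-8.73 cm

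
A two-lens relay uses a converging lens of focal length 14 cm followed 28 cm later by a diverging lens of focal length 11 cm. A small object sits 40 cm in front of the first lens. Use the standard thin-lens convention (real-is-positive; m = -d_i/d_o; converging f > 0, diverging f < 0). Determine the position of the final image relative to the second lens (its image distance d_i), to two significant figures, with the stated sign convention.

Lens 1: 1/d_i1 = 1/f_1 - 1/d_o1 = 1/14 - 1/40 = 0.04643 cm^-1, so d_i1 = 21.538 cm.
That image sits 6.462 cm in front of the second lens, so d_o2 = 6.462 cm.
Lens 2: 1/d_i2 = 1/f_2 - 1/d_o2 = 1/(-11) - 1/(6.462) = -0.24567 cm^-1, so d_i2 = -4.070 cm.

-4.1 cm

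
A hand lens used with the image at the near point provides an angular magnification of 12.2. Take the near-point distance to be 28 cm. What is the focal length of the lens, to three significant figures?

2.50 cm

For the image at the near point, M = 1 + D/f.
f = D/(M - 1) = 28/(12.2 - 1) = 2.500 cm.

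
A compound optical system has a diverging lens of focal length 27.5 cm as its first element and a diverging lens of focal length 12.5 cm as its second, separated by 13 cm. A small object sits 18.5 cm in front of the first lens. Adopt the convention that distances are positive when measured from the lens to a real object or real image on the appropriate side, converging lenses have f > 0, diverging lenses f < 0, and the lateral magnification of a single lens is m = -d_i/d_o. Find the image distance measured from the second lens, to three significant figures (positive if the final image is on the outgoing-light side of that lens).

-8.23 cm

Applying the thin-lens equation to the first lens, 1/(-27.5) = 1/18.5 + 1/d_i1, which gives d_i1 = -11.060 cm.
The intermediate image is virtual, 11.060 cm to the left of lens 1, so d_o2 = L - d_i1 = 13 - (-11.060) = 24.060 cm.
Applying the thin-lens equation again with f_2 = -12.5 cm and d_o2 = 24.060 cm gives d_i2 = -8.226 cm.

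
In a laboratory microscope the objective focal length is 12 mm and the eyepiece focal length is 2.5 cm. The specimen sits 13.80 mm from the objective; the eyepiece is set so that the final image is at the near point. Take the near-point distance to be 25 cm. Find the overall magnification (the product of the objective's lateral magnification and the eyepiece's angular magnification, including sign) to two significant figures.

-73

Convert to cm: f_obj = 12 mm = 1.2 cm; d_o = 13.80 mm = 1.38 cm.
Objective: 1/d_i = 1/f_obj - 1/d_o = 1/1.2 - 1/1.38 = 0.10870 cm^-1, so d_i = 9.200 cm.
m_obj = -d_i/d_o = -9.200/1.38 = -6.667.
Eyepiece angular magnification (image at near point): M_eye = 1 + D/f_e = 1 + 25/2.5 = 11.000.
Overall M = m_obj x M_eye = (-6.667)(11.000) = -73.33.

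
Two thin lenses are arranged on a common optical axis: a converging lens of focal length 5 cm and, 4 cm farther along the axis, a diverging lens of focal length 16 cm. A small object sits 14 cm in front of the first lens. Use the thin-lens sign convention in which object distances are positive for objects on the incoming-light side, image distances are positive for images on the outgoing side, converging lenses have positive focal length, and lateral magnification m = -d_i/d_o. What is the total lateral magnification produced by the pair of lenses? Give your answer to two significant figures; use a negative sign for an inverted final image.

-0.73

Lens 1: 1/d_i1 = 1/f_1 - 1/d_o1 = 1/5 - 1/14 = 0.12857 cm^-1, so d_i1 = 7.778 cm.
m_1 = -(7.778)/14 = -0.5556.
This image would form 7.778 cm past lens 1, i.e. 3.778 cm beyond lens 2, so it is a virtual object for lens 2: d_o2 = 4 - 7.778 = -3.778 cm.
Lens 2: 1/d_i2 = 1/f_2 - 1/d_o2 = 1/(-16) - 1/(-3.778) = 0.20221 cm^-1, so d_i2 = 4.945 cm.
m_2 = -(4.945)/(-3.778) = 1.3091.
Overall magnification: m = m_1 m_2 = -0.7273.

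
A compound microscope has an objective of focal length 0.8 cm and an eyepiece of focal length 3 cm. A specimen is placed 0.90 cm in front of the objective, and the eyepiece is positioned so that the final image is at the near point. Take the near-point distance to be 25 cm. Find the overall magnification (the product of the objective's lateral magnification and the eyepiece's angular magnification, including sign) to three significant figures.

-74.7

Objective: 1/d_i = 1/f_obj - 1/d_o = 1/0.8 - 1/0.90 = 0.13889 cm^-1, so d_i = 7.200 cm.
m_obj = -d_i/d_o = -7.200/0.90 = -8.000.
Eyepiece angular magnification (image at near point): M_eye = 1 + D/f_e = 1 + 25/3 = 9.333.
Overall M = m_obj x M_eye = (-8.000)(9.333) = -74.67.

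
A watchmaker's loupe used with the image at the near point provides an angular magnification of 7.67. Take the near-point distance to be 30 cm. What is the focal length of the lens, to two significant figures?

4.5 cm

For the image at the near point, M = 1 + D/f.
f = D/(M - 1) = 30/(7.67 - 1) = 4.498 cm.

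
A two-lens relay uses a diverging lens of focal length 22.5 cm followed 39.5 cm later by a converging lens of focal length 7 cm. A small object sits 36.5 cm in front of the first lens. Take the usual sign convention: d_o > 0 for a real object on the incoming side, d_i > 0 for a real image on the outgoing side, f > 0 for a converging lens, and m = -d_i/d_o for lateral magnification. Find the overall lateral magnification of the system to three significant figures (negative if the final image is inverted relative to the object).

-0.0575

First lens: d_i1 = 1/(1/(-22.5) - 1/36.5) = -13.919 cm.
m_1 = -(-13.919)/36.5 = 0.3814.
With d_i1 < 0 the first image is virtual and lies on the object side; the object distance for lens 2 is d_o2 = 39.5 - (-13.919) = 53.419 cm.
Second lens: d_i2 = 1/(1/7 - 1/(53.419)) = 8.056 cm.
m_2 = -(8.056)/(53.419) = -0.1508.
The system's lateral magnification is m_1 m_2 = (0.3814)(-0.1508) = -0.0575.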